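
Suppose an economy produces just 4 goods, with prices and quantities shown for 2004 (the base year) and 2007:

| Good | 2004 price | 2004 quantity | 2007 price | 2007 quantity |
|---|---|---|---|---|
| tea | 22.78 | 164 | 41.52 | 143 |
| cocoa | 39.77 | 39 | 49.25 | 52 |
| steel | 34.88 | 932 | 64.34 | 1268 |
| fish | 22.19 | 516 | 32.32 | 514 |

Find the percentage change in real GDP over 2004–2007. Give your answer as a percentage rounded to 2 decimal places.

Real GDP 2004 = Nominal GDP 2004 = 22.78·164 + 39.77·39 + 34.88·932 + 22.19·516 = 49245.15.
Real GDP 2007 (at 2004 prices) = 22.78·143 + 39.77·52 + 34.88·1268 + 22.19·514 = 60959.08.
Real growth = 60959.08/49245.15 − 1 = 0.2379.

23.79%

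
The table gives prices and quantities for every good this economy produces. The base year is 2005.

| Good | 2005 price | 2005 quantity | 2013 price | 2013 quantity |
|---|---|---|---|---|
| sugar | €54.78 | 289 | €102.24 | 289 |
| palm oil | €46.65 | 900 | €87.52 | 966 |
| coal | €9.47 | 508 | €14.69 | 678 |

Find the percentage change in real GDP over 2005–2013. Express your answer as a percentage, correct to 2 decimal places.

Real GDP 2005 = Nominal GDP 2005 = 54.78·289 + 46.65·900 + 9.47·508 = 62627.18.
Real GDP 2013 (at 2005 prices) = 54.78·289 + 46.65·966 + 9.47·678 = 67315.98.
Real growth = 67315.98/62627.18 − 1 = 0.0749.

7.49%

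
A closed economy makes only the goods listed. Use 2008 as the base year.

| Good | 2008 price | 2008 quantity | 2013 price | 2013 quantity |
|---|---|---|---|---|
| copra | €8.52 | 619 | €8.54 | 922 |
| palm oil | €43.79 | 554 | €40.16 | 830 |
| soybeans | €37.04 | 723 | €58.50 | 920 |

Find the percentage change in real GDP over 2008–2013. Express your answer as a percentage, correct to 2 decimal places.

Real GDP 2008 = Nominal GDP 2008 = 8.52·619 + 43.79·554 + 37.04·723 = 56313.46.
Real GDP 2013 (at 2008 prices) = 8.52·922 + 43.79·830 + 37.04·920 = 78277.94.
Real growth = 78277.94/56313.46 − 1 = 0.3900.

39.00%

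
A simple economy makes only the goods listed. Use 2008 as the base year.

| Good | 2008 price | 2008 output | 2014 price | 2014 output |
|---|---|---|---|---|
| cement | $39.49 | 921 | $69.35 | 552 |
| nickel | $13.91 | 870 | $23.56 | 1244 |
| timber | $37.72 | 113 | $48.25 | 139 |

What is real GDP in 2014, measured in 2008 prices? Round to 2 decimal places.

Real GDP 2014 = Σ (p_2008 × q_2014) = 39.49·552 + 13.91·1244 + 37.72·139 = 44345.60.

$44345.60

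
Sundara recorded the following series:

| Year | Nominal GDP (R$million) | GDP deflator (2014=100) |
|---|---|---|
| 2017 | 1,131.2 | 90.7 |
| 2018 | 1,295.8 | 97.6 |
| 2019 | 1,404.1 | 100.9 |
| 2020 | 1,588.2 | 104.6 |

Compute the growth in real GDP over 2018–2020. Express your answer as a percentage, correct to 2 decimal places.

14.36%

Real GDP 2018 = 1295.8/0.976 = 1327.66.
Real GDP 2020 = 1588.2/1.046 = 1518.36.
Change = 1518.36/1327.66 − 1 = 0.1436.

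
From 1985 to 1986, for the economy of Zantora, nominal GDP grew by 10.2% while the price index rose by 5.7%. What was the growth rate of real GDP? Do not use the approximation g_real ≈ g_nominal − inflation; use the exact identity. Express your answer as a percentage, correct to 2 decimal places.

(1 + g_nom) = (1 + g_real)(1 + π), so g_real = 1.1020 / 1.0570 − 1 = 0.04257.

4.26%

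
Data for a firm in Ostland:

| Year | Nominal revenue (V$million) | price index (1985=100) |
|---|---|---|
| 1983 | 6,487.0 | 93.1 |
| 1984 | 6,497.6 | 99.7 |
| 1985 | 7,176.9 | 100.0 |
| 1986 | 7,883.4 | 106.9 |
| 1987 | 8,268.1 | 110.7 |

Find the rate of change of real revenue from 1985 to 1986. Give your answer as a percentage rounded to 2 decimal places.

2.75%

Real revenue 1985 = 7176.9/1.000 = 7176.90.
Real revenue 1986 = 7883.4/1.069 = 7374.56.
Change = 7374.56/7176.90 − 1 = 0.0275.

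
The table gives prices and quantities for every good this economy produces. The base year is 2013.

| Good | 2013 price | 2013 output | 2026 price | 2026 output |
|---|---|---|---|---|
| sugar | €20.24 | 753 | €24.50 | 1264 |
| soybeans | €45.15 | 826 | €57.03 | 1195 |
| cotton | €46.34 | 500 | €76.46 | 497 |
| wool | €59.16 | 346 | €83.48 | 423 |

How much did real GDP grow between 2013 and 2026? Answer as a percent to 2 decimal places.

Real GDP 2013 = Nominal GDP 2013 = 20.24·753 + 45.15·826 + 46.34·500 + 59.16·346 = 96173.98.
Real GDP 2026 (at 2013 prices) = 20.24·1264 + 45.15·1195 + 46.34·497 + 59.16·423 = 127593.27.
Real growth = 127593.27/96173.98 − 1 = 0.3267.

32.67%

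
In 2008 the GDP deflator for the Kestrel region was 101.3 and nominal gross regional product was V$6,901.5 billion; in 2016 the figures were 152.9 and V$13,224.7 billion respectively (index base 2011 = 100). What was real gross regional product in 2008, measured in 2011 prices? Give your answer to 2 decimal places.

V$6,812.93 billion

Real gross regional product = Nominal / (GDP deflator/100) = 6901.5 / 1.013 = 6812.93.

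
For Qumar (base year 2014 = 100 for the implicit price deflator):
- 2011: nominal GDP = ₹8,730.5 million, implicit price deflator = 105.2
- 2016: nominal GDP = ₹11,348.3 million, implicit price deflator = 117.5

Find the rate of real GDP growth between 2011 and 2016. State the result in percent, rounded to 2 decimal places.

16.38%

Deflate each year: 2011 → 8730.5/1.052 = 8298.95; 2016 → 11348.3/1.175 = 9658.13.
So real GDP changed by 9658.13/8298.95 − 1 = 0.1638, i.e. 16.38%.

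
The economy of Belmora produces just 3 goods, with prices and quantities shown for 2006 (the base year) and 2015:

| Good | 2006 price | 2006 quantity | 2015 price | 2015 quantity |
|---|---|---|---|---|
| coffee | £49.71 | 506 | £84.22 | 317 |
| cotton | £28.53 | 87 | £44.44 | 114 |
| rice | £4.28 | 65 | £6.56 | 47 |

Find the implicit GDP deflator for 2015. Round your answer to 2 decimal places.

Nominal GDP 2015 = 84.22·317 + 44.44·114 + 6.56·47 = 32072.22.
Real GDP 2015 (at 2006 prices) = 49.71·317 + 28.53·114 + 4.28·47 = 19211.65.
Deflator = Nominal/Real × 100 = 32072.22/19211.65 × 100 = 166.942.

166.94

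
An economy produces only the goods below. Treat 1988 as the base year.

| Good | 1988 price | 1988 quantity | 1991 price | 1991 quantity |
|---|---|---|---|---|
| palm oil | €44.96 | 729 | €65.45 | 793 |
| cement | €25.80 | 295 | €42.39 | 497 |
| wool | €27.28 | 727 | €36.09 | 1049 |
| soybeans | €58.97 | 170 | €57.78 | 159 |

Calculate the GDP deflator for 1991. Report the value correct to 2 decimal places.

138.80

Nominal GDP 1991 = 65.45·793 + 42.39·497 + 36.09·1049 + 57.78·159 = 120015.11.
Real GDP 1991 (at 1988 prices) = 44.96·793 + 25.80·497 + 27.28·1049 + 58.97·159 = 86468.83.
Deflator = Nominal/Real × 100 = 120015.11/86468.83 × 100 = 138.796.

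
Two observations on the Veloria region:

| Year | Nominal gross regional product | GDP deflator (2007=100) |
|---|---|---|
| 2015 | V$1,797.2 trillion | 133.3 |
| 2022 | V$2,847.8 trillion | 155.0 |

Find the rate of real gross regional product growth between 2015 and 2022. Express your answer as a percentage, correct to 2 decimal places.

Real gross regional product 2015 = 1797.2 / 1.333 = 1348.24.
Real gross regional product 2022 = 2847.8 / 1.550 = 1837.29.
Real growth = 1837.29 / 1348.24 − 1 = 0.3627.

36.27%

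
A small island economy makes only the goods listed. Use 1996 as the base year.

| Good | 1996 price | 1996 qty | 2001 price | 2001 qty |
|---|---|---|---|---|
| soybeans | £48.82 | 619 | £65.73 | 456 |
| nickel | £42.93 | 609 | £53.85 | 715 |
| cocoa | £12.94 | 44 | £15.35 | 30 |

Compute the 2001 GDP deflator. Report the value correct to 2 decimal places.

129.23

Nominal GDP 2001 = 65.73·456 + 53.85·715 + 15.35·30 = 68936.13.
Real GDP 2001 (at 1996 prices) = 48.82·456 + 42.93·715 + 12.94·30 = 53345.07.
Deflator = Nominal/Real × 100 = 68936.13/53345.07 × 100 = 129.227.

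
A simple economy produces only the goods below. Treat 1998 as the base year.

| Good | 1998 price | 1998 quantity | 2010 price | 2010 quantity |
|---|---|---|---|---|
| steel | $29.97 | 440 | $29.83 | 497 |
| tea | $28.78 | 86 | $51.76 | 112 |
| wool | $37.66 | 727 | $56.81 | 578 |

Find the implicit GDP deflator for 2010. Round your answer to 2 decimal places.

Nominal GDP 2010 = 29.83·497 + 51.76·112 + 56.81·578 = 53458.81.
Real GDP 2010 (at 1998 prices) = 29.97·497 + 28.78·112 + 37.66·578 = 39885.93.
Deflator = Nominal/Real × 100 = 53458.81/39885.93 × 100 = 134.029.

134.03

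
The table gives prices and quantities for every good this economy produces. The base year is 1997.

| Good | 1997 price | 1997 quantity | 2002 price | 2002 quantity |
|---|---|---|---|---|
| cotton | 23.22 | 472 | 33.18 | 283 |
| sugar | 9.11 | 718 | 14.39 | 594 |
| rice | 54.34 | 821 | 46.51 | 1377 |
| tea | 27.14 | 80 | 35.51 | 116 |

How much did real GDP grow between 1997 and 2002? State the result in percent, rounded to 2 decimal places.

Real GDP 1997 = Nominal GDP 1997 = 23.22·472 + 9.11·718 + 54.34·821 + 27.14·80 = 64285.16.
Real GDP 2002 (at 1997 prices) = 23.22·283 + 9.11·594 + 54.34·1377 + 27.14·116 = 89957.02.
Real growth = 89957.02/64285.16 − 1 = 0.3993.

39.93%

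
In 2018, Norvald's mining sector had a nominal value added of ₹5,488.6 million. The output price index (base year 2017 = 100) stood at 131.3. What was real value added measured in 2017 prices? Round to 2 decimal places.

₹4,180.20 million

Real value added = Nominal / (output price index/100) = 5488.6 / 1.313 = 4180.20.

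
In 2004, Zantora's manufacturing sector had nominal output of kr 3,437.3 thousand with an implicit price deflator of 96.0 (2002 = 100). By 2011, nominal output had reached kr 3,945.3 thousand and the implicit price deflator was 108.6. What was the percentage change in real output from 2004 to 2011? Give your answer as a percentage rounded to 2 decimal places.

Deflate each year: 2004 → 3437.3/0.960 = 3580.52; 2011 → 3945.3/1.086 = 3632.87.
So real output changed by 3632.87/3580.52 − 1 = 0.0146, i.e. 1.46%.

1.46%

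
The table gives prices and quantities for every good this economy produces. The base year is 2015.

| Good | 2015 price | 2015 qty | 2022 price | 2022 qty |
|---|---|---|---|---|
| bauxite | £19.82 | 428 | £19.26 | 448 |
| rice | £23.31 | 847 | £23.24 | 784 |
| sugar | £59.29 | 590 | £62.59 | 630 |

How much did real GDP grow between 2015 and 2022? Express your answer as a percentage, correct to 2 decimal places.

2.06%

Real GDP 2015 = Nominal GDP 2015 = 19.82·428 + 23.31·847 + 59.29·590 = 63207.63.
Real GDP 2022 (at 2015 prices) = 19.82·448 + 23.31·784 + 59.29·630 = 64507.10.
Real growth = 64507.10/63207.63 − 1 = 0.0206.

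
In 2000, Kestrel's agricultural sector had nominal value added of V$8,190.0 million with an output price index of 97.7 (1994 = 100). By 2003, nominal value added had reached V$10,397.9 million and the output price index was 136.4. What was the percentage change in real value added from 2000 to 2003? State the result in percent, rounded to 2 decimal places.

-9.06%

Deflate each year: 2000 → 8190.0/0.977 = 8382.80; 2003 → 10397.9/1.364 = 7623.09.
So real value added changed by 7623.09/8382.80 − 1 = -0.0906, i.e. -9.06%.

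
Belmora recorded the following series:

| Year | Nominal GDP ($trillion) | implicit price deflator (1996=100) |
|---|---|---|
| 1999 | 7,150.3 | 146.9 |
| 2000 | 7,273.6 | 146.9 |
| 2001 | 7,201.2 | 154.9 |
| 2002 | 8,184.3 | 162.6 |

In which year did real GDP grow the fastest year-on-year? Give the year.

2000: real = 7273.6/1.469 = 4951.40; growth vs 1999 (4867.46) = 1.72%.
2001: real = 7201.2/1.549 = 4648.93; growth vs 2000 (4951.40) = -6.11%.
2002: real = 8184.3/1.626 = 5033.39; growth vs 2001 (4648.93) = 8.27%.

2002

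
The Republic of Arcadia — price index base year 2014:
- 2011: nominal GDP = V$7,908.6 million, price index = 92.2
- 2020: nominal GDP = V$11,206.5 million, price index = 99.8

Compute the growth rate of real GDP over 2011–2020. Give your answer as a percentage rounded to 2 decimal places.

Real GDP 2011 = 7908.6 / 0.922 = 8577.66.
Real GDP 2020 = 11206.5 / 0.998 = 11228.96.
Real growth = 11228.96 / 8577.66 − 1 = 0.3091.

30.91%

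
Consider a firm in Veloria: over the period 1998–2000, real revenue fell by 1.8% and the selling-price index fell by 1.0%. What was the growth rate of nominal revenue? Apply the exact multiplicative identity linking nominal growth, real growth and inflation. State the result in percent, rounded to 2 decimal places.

(1 + g_nom) = (1 + g_real)(1 + π) = 0.9820 × 0.9900 = 0.97218.

-2.78%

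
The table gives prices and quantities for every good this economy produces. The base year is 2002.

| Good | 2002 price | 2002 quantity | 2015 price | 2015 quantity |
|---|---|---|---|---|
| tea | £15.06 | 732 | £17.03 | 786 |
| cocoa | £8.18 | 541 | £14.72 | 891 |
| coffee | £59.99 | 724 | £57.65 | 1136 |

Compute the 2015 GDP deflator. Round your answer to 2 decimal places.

105.41

Nominal GDP 2015 = 17.03·786 + 14.72·891 + 57.65·1136 = 91991.50.
Real GDP 2015 (at 2002 prices) = 15.06·786 + 8.18·891 + 59.99·1136 = 87274.18.
Deflator = Nominal/Real × 100 = 91991.50/87274.18 × 100 = 105.405.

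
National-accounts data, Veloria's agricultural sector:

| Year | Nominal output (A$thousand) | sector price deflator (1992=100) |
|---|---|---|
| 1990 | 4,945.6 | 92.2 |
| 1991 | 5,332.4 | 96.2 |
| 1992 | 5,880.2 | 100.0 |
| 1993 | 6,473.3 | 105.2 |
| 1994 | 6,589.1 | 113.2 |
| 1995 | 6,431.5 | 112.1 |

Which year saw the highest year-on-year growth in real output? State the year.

1992

1991: real = 5332.4/0.962 = 5543.04; growth vs 1990 (5363.99) = 3.34%.
1992: real = 5880.2/1.000 = 5880.20; growth vs 1991 (5543.04) = 6.08%.
1993: real = 6473.3/1.052 = 6153.33; growth vs 1992 (5880.20) = 4.64%.
1994: real = 6589.1/1.132 = 5820.76; growth vs 1993 (6153.33) = -5.40%.
1995: real = 6431.5/1.121 = 5737.29; growth vs 1994 (5820.76) = -1.43%.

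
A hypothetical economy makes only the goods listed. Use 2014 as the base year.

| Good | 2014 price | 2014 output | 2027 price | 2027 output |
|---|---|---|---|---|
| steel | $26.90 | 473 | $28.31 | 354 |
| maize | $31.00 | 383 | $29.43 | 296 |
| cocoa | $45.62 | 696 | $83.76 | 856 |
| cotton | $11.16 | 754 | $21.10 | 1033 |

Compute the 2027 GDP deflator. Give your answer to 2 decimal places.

Nominal GDP 2027 = 28.31·354 + 29.43·296 + 83.76·856 + 21.10·1033 = 112227.88.
Real GDP 2027 (at 2014 prices) = 26.90·354 + 31.00·296 + 45.62·856 + 11.16·1033 = 69277.60.
Deflator = Nominal/Real × 100 = 112227.88/69277.60 × 100 = 161.997.

162.00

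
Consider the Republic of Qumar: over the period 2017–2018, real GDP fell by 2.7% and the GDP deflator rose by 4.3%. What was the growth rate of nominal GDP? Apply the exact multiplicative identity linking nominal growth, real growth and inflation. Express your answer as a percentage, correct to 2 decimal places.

(1 + g_nom) = (1 + g_real)(1 + π) = 0.9730 × 1.0430 = 1.01484.

1.48%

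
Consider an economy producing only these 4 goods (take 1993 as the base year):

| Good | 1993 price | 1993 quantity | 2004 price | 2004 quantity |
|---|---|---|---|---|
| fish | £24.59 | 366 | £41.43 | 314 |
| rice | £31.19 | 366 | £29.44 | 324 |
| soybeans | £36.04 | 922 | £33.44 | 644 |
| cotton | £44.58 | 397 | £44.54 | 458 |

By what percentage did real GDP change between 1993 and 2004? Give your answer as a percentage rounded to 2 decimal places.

Real GDP 1993 = Nominal GDP 1993 = 24.59·366 + 31.19·366 + 36.04·922 + 44.58·397 = 71342.62.
Real GDP 2004 (at 1993 prices) = 24.59·314 + 31.19·324 + 36.04·644 + 44.58·458 = 61454.22.
Real growth = 61454.22/71342.62 − 1 = -0.1386.

-13.86%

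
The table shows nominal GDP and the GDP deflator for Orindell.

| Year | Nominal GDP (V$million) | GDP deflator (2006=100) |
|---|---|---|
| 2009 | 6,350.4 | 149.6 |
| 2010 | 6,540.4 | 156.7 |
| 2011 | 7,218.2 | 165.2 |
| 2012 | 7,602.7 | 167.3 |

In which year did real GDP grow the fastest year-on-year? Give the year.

2010: real = 6540.4/1.567 = 4173.84; growth vs 2009 (4244.92) = -1.67%.
2011: real = 7218.2/1.652 = 4369.37; growth vs 2010 (4173.84) = 4.68%.
2012: real = 7602.7/1.673 = 4544.35; growth vs 2011 (4369.37) = 4.00%.

2011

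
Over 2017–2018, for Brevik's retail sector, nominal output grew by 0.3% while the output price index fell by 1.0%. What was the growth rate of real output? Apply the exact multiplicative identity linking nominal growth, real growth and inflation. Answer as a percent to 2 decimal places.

(1 + g_nom) = (1 + g_real)(1 + π), so g_real = 1.0030 / 0.9900 − 1 = 0.01313.

1.31%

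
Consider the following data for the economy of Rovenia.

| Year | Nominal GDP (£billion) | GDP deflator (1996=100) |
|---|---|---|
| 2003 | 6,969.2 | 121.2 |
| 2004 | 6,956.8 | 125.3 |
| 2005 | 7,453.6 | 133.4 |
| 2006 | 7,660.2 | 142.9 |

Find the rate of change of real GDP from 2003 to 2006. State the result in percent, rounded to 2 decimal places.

Real GDP 2003 = 6969.2/1.212 = 5750.17.
Real GDP 2006 = 7660.2/1.429 = 5360.53.
Change = 5360.53/5750.17 − 1 = -0.0678.

-6.78%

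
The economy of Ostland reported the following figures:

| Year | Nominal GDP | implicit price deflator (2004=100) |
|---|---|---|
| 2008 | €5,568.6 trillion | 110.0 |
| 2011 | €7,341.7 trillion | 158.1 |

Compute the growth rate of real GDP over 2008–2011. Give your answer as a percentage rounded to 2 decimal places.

Real GDP 2008 = 5568.6 / 1.100 = 5062.36.
Real GDP 2011 = 7341.7 / 1.581 = 4643.71.
Real growth = 4643.71 / 5062.36 − 1 = -0.0827.

-8.27%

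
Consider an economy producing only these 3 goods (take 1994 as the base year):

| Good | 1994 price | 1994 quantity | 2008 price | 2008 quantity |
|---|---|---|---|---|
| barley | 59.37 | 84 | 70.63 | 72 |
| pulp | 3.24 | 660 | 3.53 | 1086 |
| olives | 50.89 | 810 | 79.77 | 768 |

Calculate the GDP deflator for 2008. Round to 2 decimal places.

Nominal GDP 2008 = 70.63·72 + 3.53·1086 + 79.77·768 = 70182.30.
Real GDP 2008 (at 1994 prices) = 59.37·72 + 3.24·1086 + 50.89·768 = 46876.80.
Deflator = Nominal/Real × 100 = 70182.30/46876.80 × 100 = 149.716.

149.72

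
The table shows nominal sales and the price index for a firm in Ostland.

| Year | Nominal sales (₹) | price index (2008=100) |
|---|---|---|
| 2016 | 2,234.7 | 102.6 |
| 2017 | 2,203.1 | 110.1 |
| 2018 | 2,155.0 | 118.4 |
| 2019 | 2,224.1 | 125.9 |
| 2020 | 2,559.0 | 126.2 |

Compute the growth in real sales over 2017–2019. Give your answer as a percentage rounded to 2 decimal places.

-11.72%

Real sales 2017 = 2203.1/1.101 = 2001.00.
Real sales 2019 = 2224.1/1.259 = 1766.56.
Change = 1766.56/2001.00 − 1 = -0.1172.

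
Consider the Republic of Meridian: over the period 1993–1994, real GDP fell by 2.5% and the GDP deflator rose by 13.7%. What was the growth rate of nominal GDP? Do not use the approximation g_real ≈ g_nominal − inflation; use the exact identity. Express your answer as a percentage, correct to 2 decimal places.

10.86%

(1 + g_nom) = (1 + g_real)(1 + π) = 0.9750 × 1.1370 = 1.10858.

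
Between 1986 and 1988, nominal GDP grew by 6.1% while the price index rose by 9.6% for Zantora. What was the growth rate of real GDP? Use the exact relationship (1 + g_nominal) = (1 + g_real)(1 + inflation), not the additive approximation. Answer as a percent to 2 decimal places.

(1 + g_nom) = (1 + g_real)(1 + π), so g_real = 1.0610 / 1.0960 − 1 = -0.03193.

-3.19%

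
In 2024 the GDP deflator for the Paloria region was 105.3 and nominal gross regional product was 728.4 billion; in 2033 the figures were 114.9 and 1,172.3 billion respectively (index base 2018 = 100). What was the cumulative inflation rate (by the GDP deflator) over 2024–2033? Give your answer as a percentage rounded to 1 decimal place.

Price-level change = 114.9 / 105.3 − 1 = 0.0912.

9.1%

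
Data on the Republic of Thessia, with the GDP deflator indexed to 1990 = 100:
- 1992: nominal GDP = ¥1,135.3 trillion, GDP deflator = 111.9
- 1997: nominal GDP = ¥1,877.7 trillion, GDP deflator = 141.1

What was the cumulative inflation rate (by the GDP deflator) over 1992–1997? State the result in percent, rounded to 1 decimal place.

Price-level change = 141.1 / 111.9 − 1 = 0.2609.

26.1%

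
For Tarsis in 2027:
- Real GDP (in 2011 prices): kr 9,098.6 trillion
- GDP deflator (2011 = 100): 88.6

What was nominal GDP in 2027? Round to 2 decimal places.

Nominal GDP = Real × (GDP deflator/100) = 9098.6 × 0.886 = 8061.36.

kr 8,061.36 trillion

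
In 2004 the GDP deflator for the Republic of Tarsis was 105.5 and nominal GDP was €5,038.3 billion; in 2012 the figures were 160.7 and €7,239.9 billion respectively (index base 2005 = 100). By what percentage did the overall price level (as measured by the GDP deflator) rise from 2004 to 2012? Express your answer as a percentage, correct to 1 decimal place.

Price-level change = 160.7 / 105.5 − 1 = 0.5232.

52.3%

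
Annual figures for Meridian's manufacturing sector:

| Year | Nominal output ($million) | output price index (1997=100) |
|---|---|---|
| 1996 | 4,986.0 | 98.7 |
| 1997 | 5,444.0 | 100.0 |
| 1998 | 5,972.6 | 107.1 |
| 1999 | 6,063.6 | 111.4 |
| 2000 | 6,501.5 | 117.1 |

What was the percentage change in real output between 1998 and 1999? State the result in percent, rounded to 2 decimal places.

-2.40%

Real output 1998 = 5972.6/1.071 = 5576.66.
Real output 1999 = 6063.6/1.114 = 5443.09.
Change = 5443.09/5576.66 − 1 = -0.0240.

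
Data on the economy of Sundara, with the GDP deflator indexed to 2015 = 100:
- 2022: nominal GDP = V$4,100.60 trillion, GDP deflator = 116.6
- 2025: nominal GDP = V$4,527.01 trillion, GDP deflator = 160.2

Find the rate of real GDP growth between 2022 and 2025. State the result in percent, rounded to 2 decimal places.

-19.65%

Real GDP 2022 = 4100.60 / 1.166 = 3516.81.
Real GDP 2025 = 4527.01 / 1.602 = 2825.85.
Real growth = 2825.85 / 3516.81 − 1 = -0.1965.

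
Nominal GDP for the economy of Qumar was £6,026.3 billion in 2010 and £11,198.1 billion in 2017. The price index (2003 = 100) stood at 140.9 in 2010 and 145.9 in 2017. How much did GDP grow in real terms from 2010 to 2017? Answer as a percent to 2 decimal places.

79.45%

Deflate each year: 2010 → 6026.3/1.409 = 4277.00; 2017 → 11198.1/1.459 = 7675.19.
So real GDP changed by 7675.19/4277.00 − 1 = 0.7945, i.e. 79.45%.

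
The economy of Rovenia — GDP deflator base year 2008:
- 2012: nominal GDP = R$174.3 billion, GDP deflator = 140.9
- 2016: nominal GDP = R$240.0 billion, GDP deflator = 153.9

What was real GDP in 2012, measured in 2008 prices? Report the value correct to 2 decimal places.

Real GDP = Nominal / (GDP deflator/100) = 174.3 / 1.409 = 123.70.

R$123.70 billion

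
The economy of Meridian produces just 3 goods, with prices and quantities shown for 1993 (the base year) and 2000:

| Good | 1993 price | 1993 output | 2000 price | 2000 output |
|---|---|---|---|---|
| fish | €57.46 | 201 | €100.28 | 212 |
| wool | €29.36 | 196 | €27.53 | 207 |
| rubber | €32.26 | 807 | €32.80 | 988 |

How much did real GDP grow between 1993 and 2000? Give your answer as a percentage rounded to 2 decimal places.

15.68%

Real GDP 1993 = Nominal GDP 1993 = 57.46·201 + 29.36·196 + 32.26·807 = 43337.84.
Real GDP 2000 (at 1993 prices) = 57.46·212 + 29.36·207 + 32.26·988 = 50131.92.
Real growth = 50131.92/43337.84 − 1 = 0.1568.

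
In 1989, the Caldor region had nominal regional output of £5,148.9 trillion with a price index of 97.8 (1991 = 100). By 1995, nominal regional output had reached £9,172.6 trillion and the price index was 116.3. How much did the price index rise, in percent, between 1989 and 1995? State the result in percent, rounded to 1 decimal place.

18.9%

Price-level change = 116.3 / 97.8 − 1 = 0.1892.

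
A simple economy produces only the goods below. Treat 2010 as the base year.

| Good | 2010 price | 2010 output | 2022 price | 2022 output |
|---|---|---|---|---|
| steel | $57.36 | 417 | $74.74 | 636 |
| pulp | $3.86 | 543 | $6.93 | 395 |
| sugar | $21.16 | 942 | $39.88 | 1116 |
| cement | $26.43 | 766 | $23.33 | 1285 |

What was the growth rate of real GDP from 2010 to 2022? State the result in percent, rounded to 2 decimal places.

Real GDP 2010 = Nominal GDP 2010 = 57.36·417 + 3.86·543 + 21.16·942 + 26.43·766 = 66193.20.
Real GDP 2022 (at 2010 prices) = 57.36·636 + 3.86·395 + 21.16·1116 + 26.43·1285 = 95582.77.
Real growth = 95582.77/66193.20 − 1 = 0.4440.

44.40%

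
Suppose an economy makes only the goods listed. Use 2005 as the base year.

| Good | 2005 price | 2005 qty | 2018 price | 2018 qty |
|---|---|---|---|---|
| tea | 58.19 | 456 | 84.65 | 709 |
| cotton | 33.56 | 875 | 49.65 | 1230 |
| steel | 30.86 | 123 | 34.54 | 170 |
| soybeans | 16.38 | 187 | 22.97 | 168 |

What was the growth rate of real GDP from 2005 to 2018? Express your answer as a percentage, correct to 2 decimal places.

Real GDP 2005 = Nominal GDP 2005 = 58.19·456 + 33.56·875 + 30.86·123 + 16.38·187 = 62758.48.
Real GDP 2018 (at 2005 prices) = 58.19·709 + 33.56·1230 + 30.86·170 + 16.38·168 = 90533.55.
Real growth = 90533.55/62758.48 − 1 = 0.4426.

44.26%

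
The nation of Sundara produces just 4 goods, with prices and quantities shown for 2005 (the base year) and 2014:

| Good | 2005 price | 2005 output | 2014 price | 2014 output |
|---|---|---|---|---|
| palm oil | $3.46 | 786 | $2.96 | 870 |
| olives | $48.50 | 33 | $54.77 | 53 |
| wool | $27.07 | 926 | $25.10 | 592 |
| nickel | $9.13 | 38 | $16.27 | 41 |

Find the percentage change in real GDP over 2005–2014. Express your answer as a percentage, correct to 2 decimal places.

Real GDP 2005 = Nominal GDP 2005 = 3.46·786 + 48.50·33 + 27.07·926 + 9.13·38 = 29733.82.
Real GDP 2014 (at 2005 prices) = 3.46·870 + 48.50·53 + 27.07·592 + 9.13·41 = 21980.47.
Real growth = 21980.47/29733.82 − 1 = -0.2608.

-26.08%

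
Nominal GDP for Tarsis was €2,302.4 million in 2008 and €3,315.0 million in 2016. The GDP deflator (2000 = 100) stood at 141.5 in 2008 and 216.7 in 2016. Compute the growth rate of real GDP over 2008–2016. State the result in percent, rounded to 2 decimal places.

-5.98%

Real GDP 2008 = 2302.4 / 1.415 = 1627.14.
Real GDP 2016 = 3315.0 / 2.167 = 1529.76.
Real growth = 1529.76 / 1627.14 − 1 = -0.0598.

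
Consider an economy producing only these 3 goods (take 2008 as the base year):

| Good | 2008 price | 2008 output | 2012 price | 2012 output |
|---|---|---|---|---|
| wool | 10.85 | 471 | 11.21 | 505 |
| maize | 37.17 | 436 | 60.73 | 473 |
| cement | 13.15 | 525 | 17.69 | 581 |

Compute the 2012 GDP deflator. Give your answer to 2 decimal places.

145.48

Nominal GDP 2012 = 11.21·505 + 60.73·473 + 17.69·581 = 44664.23.
Real GDP 2012 (at 2008 prices) = 10.85·505 + 37.17·473 + 13.15·581 = 30700.81.
Deflator = Nominal/Real × 100 = 44664.23/30700.81 × 100 = 145.482.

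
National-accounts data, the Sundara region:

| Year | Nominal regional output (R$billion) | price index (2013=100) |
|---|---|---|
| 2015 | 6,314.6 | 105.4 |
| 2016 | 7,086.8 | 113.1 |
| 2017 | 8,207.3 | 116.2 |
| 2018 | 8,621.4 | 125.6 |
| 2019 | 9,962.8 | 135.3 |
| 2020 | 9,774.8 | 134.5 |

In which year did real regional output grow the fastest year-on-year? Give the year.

2017

2016: real = 7086.8/1.131 = 6265.96; growth vs 2015 (5991.08) = 4.59%.
2017: real = 8207.3/1.162 = 7063.08; growth vs 2016 (6265.96) = 12.72%.
2018: real = 8621.4/1.256 = 6864.17; growth vs 2017 (7063.08) = -2.82%.
2019: real = 9962.8/1.353 = 7363.49; growth vs 2018 (6864.17) = 7.27%.
2020: real = 9774.8/1.345 = 7267.51; growth vs 2019 (7363.49) = -1.30%.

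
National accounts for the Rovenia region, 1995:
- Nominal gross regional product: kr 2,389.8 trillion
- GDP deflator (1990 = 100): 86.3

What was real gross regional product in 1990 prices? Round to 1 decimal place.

kr 2,769.2 trillion

Real gross regional product = Nominal / (GDP deflator/100) = 2389.8 / 0.863 = 2769.18.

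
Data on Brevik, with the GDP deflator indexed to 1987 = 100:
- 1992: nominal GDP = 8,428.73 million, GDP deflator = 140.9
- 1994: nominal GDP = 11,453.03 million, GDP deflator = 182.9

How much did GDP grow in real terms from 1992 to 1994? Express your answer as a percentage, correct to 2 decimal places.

4.68%

Deflate each year: 1992 → 8428.73/1.409 = 5982.07; 1994 → 11453.03/1.829 = 6261.91.
So real GDP changed by 6261.91/5982.07 − 1 = 0.0468, i.e. 4.68%.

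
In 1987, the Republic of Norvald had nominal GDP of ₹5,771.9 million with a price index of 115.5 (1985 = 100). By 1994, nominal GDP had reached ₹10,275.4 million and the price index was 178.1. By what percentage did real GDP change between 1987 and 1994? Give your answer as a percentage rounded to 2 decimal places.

15.45%

Deflate each year: 1987 → 5771.9/1.155 = 4997.32; 1994 → 10275.4/1.781 = 5769.46.
So real GDP changed by 5769.46/4997.32 − 1 = 0.1545, i.e. 15.45%.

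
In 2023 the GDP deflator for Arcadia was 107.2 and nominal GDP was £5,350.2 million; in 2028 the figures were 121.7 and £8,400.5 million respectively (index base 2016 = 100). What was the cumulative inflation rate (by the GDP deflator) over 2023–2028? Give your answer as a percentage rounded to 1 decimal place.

13.5%

Price-level change = 121.7 / 107.2 − 1 = 0.1353.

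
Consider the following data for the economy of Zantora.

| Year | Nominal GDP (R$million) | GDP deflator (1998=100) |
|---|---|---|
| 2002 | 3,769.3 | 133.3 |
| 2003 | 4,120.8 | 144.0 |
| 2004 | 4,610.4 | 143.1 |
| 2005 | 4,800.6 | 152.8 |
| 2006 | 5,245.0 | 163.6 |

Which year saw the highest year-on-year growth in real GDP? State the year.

2004

2003: real = 4120.8/1.440 = 2861.67; growth vs 2002 (2827.68) = 1.20%.
2004: real = 4610.4/1.431 = 3221.80; growth vs 2003 (2861.67) = 12.58%.
2005: real = 4800.6/1.528 = 3141.75; growth vs 2004 (3221.80) = -2.48%.
2006: real = 5245.0/1.636 = 3205.99; growth vs 2005 (3141.75) = 2.04%.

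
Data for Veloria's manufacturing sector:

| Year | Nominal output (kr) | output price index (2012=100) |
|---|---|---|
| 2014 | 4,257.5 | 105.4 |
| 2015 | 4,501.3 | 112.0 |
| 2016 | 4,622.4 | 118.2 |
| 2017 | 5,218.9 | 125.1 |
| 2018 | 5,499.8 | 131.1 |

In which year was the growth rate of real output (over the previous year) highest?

2017

2015: real = 4501.3/1.120 = 4019.02; growth vs 2014 (4039.37) = -0.50%.
2016: real = 4622.4/1.182 = 3910.66; growth vs 2015 (4019.02) = -2.70%.
2017: real = 5218.9/1.251 = 4171.78; growth vs 2016 (3910.66) = 6.68%.
2018: real = 5499.8/1.311 = 4195.12; growth vs 2017 (4171.78) = 0.56%.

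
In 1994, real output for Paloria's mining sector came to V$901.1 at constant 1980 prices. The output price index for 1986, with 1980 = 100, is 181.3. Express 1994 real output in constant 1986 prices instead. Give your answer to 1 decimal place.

Real output in 1986 prices = Real output in 1980 prices × (P_1986/P_1980) = 901.1 × 1.813 = 1633.69.

V$1,633.7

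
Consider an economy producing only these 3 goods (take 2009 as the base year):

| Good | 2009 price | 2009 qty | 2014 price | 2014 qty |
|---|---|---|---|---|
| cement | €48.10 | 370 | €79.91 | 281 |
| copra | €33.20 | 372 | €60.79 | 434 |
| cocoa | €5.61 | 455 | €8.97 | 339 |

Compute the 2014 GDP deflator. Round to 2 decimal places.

173.93

Nominal GDP 2014 = 79.91·281 + 60.79·434 + 8.97·339 = 51878.40.
Real GDP 2014 (at 2009 prices) = 48.10·281 + 33.20·434 + 5.61·339 = 29826.69.
Deflator = Nominal/Real × 100 = 51878.40/29826.69 × 100 = 173.933.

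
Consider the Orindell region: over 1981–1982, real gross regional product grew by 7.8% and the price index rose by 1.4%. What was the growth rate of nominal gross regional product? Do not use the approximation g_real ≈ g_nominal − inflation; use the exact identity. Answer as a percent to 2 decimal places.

(1 + g_nom) = (1 + g_real)(1 + π) = 1.0780 × 1.0140 = 1.09309.

9.31%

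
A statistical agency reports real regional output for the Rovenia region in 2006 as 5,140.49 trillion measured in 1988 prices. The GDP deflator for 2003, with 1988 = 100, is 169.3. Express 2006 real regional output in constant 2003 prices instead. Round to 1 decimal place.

8,702.8 trillion

Real regional output in 2003 prices = Real regional output in 1988 prices × (P_2003/P_1988) = 5140.49 × 1.693 = 8702.85.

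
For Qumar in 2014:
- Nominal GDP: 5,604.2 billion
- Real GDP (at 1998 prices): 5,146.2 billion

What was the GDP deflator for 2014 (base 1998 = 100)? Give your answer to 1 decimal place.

GDP deflator = (Nominal / Real) × 100 = 5604.2 / 5146.2 × 100 = 108.90.

108.9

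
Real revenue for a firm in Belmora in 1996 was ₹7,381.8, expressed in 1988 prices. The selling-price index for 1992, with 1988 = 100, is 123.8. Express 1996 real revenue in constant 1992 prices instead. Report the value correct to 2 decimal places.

Real revenue in 1992 prices = Real revenue in 1988 prices × (P_1992/P_1988) = 7381.8 × 1.238 = 9138.67.

₹9,138.67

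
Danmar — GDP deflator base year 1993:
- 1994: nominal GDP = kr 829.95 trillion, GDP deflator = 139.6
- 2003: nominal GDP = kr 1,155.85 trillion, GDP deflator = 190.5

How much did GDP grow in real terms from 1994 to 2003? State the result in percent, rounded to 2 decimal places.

2.06%

Real GDP 1994 = 829.95 / 1.396 = 594.52.
Real GDP 2003 = 1155.85 / 1.905 = 606.75.
Real growth = 606.75 / 594.52 − 1 = 0.0206.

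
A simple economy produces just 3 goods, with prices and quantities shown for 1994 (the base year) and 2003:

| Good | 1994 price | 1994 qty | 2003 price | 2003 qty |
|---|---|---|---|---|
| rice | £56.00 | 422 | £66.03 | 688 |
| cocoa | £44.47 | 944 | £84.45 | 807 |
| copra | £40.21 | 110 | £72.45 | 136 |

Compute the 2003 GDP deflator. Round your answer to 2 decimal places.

Nominal GDP 2003 = 66.03·688 + 84.45·807 + 72.45·136 = 123432.99.
Real GDP 2003 (at 1994 prices) = 56.00·688 + 44.47·807 + 40.21·136 = 79883.85.
Deflator = Nominal/Real × 100 = 123432.99/79883.85 × 100 = 154.516.

154.52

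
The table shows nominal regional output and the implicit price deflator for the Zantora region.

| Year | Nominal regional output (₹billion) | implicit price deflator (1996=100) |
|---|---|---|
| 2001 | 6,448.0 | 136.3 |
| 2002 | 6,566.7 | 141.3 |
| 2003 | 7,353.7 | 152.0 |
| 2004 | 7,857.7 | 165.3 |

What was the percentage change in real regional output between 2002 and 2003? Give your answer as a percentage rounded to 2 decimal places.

Real regional output 2002 = 6566.7/1.413 = 4647.35.
Real regional output 2003 = 7353.7/1.520 = 4837.96.
Change = 4837.96/4647.35 − 1 = 0.0410.

4.10%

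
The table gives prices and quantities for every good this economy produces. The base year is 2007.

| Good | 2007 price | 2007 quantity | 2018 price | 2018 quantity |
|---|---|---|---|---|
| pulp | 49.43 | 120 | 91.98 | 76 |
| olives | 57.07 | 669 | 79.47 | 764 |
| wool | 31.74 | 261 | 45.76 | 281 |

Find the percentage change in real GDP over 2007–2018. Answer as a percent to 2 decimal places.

Real GDP 2007 = Nominal GDP 2007 = 49.43·120 + 57.07·669 + 31.74·261 = 52395.57.
Real GDP 2018 (at 2007 prices) = 49.43·76 + 57.07·764 + 31.74·281 = 56277.10.
Real growth = 56277.10/52395.57 − 1 = 0.0741.

7.41%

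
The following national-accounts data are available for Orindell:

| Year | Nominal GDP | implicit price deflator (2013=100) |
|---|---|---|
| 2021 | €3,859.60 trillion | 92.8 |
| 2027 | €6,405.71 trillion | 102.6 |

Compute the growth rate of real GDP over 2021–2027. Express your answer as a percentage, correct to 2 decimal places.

Deflate each year: 2021 → 3859.60/0.928 = 4159.05; 2027 → 6405.71/1.026 = 6243.38.
So real GDP changed by 6243.38/4159.05 − 1 = 0.5012, i.e. 50.12%.

50.12%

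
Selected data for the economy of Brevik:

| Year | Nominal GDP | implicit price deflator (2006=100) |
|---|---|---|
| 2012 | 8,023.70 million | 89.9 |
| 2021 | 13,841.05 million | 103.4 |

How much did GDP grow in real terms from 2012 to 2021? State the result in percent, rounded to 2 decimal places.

49.98%

Deflate each year: 2012 → 8023.70/0.899 = 8925.14; 2021 → 13841.05/1.034 = 13385.93.
So real GDP changed by 13385.93/8925.14 − 1 = 0.4998, i.e. 49.98%.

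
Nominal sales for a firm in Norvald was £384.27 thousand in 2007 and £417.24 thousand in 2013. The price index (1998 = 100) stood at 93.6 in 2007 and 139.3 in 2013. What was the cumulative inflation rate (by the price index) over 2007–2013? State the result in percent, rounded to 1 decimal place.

48.8%

Price-level change = 139.3 / 93.6 − 1 = 0.4882.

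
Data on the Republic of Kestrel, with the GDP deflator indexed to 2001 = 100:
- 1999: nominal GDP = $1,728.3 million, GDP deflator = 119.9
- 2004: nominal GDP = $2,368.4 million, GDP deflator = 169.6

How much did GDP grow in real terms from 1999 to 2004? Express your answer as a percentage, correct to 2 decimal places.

-3.12%

Deflate each year: 1999 → 1728.3/1.199 = 1441.45; 2004 → 2368.4/1.696 = 1396.46.
So real GDP changed by 1396.46/1441.45 − 1 = -0.0312, i.e. -3.12%.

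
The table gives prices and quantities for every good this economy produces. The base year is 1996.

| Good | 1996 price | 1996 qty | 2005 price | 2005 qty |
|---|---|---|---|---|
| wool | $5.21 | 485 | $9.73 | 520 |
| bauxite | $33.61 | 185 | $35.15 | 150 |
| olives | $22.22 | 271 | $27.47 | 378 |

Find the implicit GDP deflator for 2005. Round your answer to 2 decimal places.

Nominal GDP 2005 = 9.73·520 + 35.15·150 + 27.47·378 = 20715.76.
Real GDP 2005 (at 1996 prices) = 5.21·520 + 33.61·150 + 22.22·378 = 16149.86.
Deflator = Nominal/Real × 100 = 20715.76/16149.86 × 100 = 128.272.

128.27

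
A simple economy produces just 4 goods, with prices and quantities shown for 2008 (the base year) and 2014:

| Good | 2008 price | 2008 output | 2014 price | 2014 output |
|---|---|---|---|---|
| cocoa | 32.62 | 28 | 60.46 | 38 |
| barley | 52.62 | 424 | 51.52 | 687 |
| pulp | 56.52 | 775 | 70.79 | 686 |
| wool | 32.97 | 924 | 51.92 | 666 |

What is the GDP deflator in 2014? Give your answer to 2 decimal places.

123.15

Nominal GDP 2014 = 60.46·38 + 51.52·687 + 70.79·686 + 51.92·666 = 120832.38.
Real GDP 2014 (at 2008 prices) = 32.62·38 + 52.62·687 + 56.52·686 + 32.97·666 = 98120.24.
Deflator = Nominal/Real × 100 = 120832.38/98120.24 × 100 = 123.147.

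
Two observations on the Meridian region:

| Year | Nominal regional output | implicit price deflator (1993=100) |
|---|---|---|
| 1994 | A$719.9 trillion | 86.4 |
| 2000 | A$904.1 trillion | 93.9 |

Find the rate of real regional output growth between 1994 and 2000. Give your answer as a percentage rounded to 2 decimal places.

15.56%

Deflate each year: 1994 → 719.9/0.864 = 833.22; 2000 → 904.1/0.939 = 962.83.
So real regional output changed by 962.83/833.22 − 1 = 0.1556, i.e. 15.56%.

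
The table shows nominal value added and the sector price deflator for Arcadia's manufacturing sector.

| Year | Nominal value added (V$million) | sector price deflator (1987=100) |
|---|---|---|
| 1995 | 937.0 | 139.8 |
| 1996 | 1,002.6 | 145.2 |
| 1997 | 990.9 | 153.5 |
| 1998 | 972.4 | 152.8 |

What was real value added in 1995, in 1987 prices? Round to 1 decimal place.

V$670.2 million

Real value added 1995 = 937.0 / 1.398 = 670.24.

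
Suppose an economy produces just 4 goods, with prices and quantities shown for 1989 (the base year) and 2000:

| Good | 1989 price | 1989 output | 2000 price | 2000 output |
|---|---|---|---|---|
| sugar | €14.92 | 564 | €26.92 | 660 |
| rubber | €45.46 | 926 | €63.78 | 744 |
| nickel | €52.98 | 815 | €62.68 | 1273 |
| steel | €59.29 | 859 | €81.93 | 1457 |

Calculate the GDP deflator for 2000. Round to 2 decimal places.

133.87

Nominal GDP 2000 = 26.92·660 + 63.78·744 + 62.68·1273 + 81.93·1457 = 264383.17.
Real GDP 2000 (at 1989 prices) = 14.92·660 + 45.46·744 + 52.98·1273 + 59.29·1457 = 197498.51.
Deflator = Nominal/Real × 100 = 264383.17/197498.51 × 100 = 133.866.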